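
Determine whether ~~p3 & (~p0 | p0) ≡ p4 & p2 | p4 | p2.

E1: ~~p3 & (~p0 | p0)
    = ~~p3   (complement / identity)
    = p3   (double negation)
E2: p4 & p2 | p4 | p2
    = p4 | p2   (absorption)
These differ: at p0=0, p2=1, p3=0, p4=0, E1 = 0 but E2 = 1.

No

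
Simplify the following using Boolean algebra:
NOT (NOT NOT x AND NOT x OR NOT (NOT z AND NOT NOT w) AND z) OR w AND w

NOT (NOT NOT x AND NOT x OR NOT (NOT z AND NOT NOT w) AND z) OR w AND w
= NOT (NOT NOT x AND NOT x OR NOT (NOT z AND NOT NOT w) AND z) OR w   — idempotence
= NOT (x AND NOT x OR NOT (NOT z AND NOT NOT w) AND z) OR w   — double negation
= NOT (x AND NOT x OR (z OR NOT w) AND z) OR w   — De Morgan
= NOT (x AND NOT x OR z) OR w   — absorption
= NOT z OR w   — complement / identity

NOT z OR w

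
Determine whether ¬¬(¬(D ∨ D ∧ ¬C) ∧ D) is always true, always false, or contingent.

¬¬(¬(D ∨ D ∧ ¬C) ∧ D)
= ¬¬(¬D ∧ D)
= ¬D ∧ D
= False

always false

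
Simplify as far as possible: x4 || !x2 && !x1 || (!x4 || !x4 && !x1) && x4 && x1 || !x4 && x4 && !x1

x4 || !x2 && !x1

x4 || !x2 && !x1 || (!x4 || !x4 && !x1) && x4 && x1 || !x4 && x4 && !x1
= x4 || !x2 && !x1 || !x4 && x4 && x1 || !x4 && x4 && !x1   (absorption)
= x4 || !x2 && !x1 || !x4 && x4   (distribution)
= x4 || !x2 && !x1   (complement / identity)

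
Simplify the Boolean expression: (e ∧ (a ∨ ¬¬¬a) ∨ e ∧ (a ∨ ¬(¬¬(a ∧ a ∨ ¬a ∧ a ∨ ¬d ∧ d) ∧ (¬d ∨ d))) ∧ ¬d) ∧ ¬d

(e ∧ (a ∨ ¬¬¬a) ∨ e ∧ (a ∨ ¬(¬¬(a ∧ a ∨ ¬a ∧ a ∨ ¬d ∧ d) ∧ (¬d ∨ d))) ∧ ¬d) ∧ ¬d
= (e ∧ (a ∨ ¬¬¬a) ∨ e ∧ (a ∨ ¬¬¬(a ∧ a ∨ ¬a ∧ a ∨ ¬d ∧ d)) ∧ ¬d) ∧ ¬d   — complement / identity
= (e ∧ (a ∨ ¬¬¬a) ∨ e ∧ (a ∨ ¬¬¬(a ∧ a ∨ ¬a ∧ a)) ∧ ¬d) ∧ ¬d   — complement / identity
= (e ∧ (a ∨ ¬¬¬a) ∨ e ∧ (a ∨ ¬¬¬a) ∧ ¬d) ∧ ¬d   — distribution
= e ∧ (a ∨ ¬¬¬a) ∧ ¬d   — absorption
= e ∧ (a ∨ ¬a) ∧ ¬d   — double negation
= e ∧ ¬d   — complement / identity

e ∧ ¬d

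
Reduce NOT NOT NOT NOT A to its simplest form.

NOT NOT NOT NOT A
= NOT NOT A   (double negation)
= A   (double negation)

A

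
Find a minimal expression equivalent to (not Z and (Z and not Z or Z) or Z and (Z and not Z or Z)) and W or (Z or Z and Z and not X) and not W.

Z

(not Z and (Z and not Z or Z) or Z and (Z and not Z or Z)) and W or (Z or Z and Z and not X) and not W
= (Z and not Z or Z) and W or (Z or Z and Z and not X) and not W   — distribution
= (Z and not Z or Z) and W or (Z or Z and not X) and not W   — idempotence
= Z and W or (Z or Z and not X) and not W   — complement / identity
= Z and W or Z and not W   — absorption
= Z   — distribution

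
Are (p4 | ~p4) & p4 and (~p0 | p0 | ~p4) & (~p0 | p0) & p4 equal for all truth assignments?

Yes

E1: (p4 | ~p4) & p4
    = p4   — complement / identity
E2: (~p0 | p0 | ~p4) & (~p0 | p0) & p4
    = (~p0 | p0) & p4   — absorption
    = p4   — complement / identity
Both reduce to p4, so they are equivalent.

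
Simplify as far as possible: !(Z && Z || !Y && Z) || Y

!Z || Y

!(Z && Z || !Y && Z) || Y
= !((Z || !Y) && Z) || Y
= !Z || Y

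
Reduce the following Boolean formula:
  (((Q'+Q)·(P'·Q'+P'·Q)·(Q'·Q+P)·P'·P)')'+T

(((Q'+Q)·(P'·Q'+P'·Q)·(Q'·Q+P)·P'·P)')'+T
= (((Q'+Q)·P'·(Q'·Q+P)·P'·P)')'+T   — distribution
= (((Q'+Q)·P'·P·P'·P)')'+T   — complement / identity
= ((P'·P·P'·P)')'+T   — complement / identity
= ((P'·P)')'+T   — idempotence
= P'·P+T   — double negation
= T   — complement / identity

T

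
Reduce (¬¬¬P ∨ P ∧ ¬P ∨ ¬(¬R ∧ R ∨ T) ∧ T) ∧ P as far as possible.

(¬¬¬P ∨ P ∧ ¬P ∨ ¬(¬R ∧ R ∨ T) ∧ T) ∧ P
= (¬¬¬P ∨ P ∧ ¬P ∨ ¬T ∧ T) ∧ P   [complement / identity]
= (¬¬¬P ∨ ¬T ∧ T) ∧ P   [complement / identity]
= ¬¬¬P ∧ P   [complement / identity]
= ¬P ∧ P   [double negation]
= False   [complement]

False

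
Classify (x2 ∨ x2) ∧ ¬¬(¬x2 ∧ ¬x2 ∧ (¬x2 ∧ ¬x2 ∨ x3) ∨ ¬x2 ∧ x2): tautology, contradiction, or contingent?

(x2 ∨ x2) ∧ ¬¬(¬x2 ∧ ¬x2 ∧ (¬x2 ∧ ¬x2 ∨ x3) ∨ ¬x2 ∧ x2)
= (x2 ∨ x2) ∧ ¬¬(¬x2 ∧ ¬x2 ∨ ¬x2 ∧ x2)   — absorption
= (x2 ∨ x2) ∧ ¬¬¬x2   — distribution
= (x2 ∨ x2) ∧ ¬x2   — double negation
= x2 ∧ ¬x2   — idempotence
= False   — complement

contradiction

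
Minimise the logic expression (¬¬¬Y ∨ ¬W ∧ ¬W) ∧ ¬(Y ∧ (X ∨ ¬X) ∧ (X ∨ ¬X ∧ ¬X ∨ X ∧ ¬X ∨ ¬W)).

¬Y

(¬¬¬Y ∨ ¬W ∧ ¬W) ∧ ¬(Y ∧ (X ∨ ¬X) ∧ (X ∨ ¬X ∧ ¬X ∨ X ∧ ¬X ∨ ¬W))
= (¬¬¬Y ∨ ¬W) ∧ ¬(Y ∧ (X ∨ ¬X) ∧ (X ∨ ¬X ∧ ¬X ∨ X ∧ ¬X ∨ ¬W))   — idempotence
= (¬¬¬Y ∨ ¬W) ∧ ¬(Y ∧ (X ∨ ¬X) ∧ (X ∨ ¬X ∨ ¬W))   — distribution
= (¬Y ∨ ¬W) ∧ ¬(Y ∧ (X ∨ ¬X) ∧ (X ∨ ¬X ∨ ¬W))   — double negation
= (¬Y ∨ ¬W) ∧ ¬(Y ∧ (X ∨ ¬X))   — absorption
= (¬Y ∨ ¬W) ∧ ¬Y   — complement / identity
= ¬Y   — absorption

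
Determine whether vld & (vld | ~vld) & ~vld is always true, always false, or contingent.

vld & (vld | ~vld) & ~vld
= vld & ~vld   [complement / identity]
= 0   [complement]

always false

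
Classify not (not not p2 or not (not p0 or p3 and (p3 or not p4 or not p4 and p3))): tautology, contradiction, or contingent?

contingent

not (not not p2 or not (not p0 or p3 and (p3 or not p4 or not p4 and p3)))
= not p2 and (not p0 or p3 and (p3 or not p4 or not p4 and p3))   — De Morgan
= not p2 and (not p0 or p3 and (p3 or not p4))   — absorption
= not p2 and (not p0 or p3)   — absorption
This depends on p0, p2, p3, so it is not a constant.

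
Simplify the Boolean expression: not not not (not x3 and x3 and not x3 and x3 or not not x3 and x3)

not x3

not not not (not x3 and x3 and not x3 and x3 or not not x3 and x3)
= not not not (not x3 and x3 or not not x3 and x3)
= not (not x3 and x3 or not not x3 and x3)
= not (not x3 and x3 or x3 and x3)
= not (not x3 and x3 or x3)
= not x3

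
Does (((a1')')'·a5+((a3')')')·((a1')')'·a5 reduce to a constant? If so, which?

no

(((a1')')'·a5+((a3')')')·((a1')')'·a5
= (((a1')')'·a5+a3')·((a1')')'·a5   (double negation)
= ((a1')')'·a5   (absorption)
= a1'·a5   (double negation)
This depends on a1, a5, so it is not a constant.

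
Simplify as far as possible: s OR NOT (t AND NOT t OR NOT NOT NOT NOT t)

s OR NOT t

s OR NOT (t AND NOT t OR NOT NOT NOT NOT t)
= s OR NOT NOT NOT NOT NOT t
= s OR NOT NOT NOT t
= s OR NOT t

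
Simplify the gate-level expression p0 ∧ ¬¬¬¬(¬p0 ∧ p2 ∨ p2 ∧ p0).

p0 ∧ p2

p0 ∧ ¬¬¬¬(¬p0 ∧ p2 ∨ p2 ∧ p0)
= p0 ∧ ¬¬(¬p0 ∧ p2 ∨ p2 ∧ p0)   (double negation)
= p0 ∧ ¬¬p2   (distribution)
= p0 ∧ p2   (double negation)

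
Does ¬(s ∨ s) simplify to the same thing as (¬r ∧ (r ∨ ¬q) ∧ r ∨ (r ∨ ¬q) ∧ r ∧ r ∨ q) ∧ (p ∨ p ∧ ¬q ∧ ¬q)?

No

E1: ¬(s ∨ s)
    = ¬s   — idempotence
E2: (¬r ∧ (r ∨ ¬q) ∧ r ∨ (r ∨ ¬q) ∧ r ∧ r ∨ q) ∧ (p ∨ p ∧ ¬q ∧ ¬q)
    = ((r ∨ ¬q) ∧ r ∨ q) ∧ (p ∨ p ∧ ¬q ∧ ¬q)   — distribution
    = ((r ∨ ¬q) ∧ r ∨ q) ∧ (p ∨ p ∧ ¬q)   — idempotence
    = (r ∨ q) ∧ (p ∨ p ∧ ¬q)   — absorption
    = (r ∨ q) ∧ p   — absorption
These differ: at p=0, q=1, r=0, s=0, E1 = 1 but E2 = 0.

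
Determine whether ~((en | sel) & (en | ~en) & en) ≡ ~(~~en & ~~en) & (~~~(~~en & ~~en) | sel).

E1: ~((en | sel) & (en | ~en) & en)
    = ~((en | sel) & en)   [complement / identity]
    = ~en   [absorption]
E2: ~(~~en & ~~en) & (~~~(~~en & ~~en) | sel)
    = ~(~~en & ~~en) & (~(~~en & ~~en) | sel)   [double negation]
    = ~(~~en & ~~en)   [absorption]
    = ~~~en   [idempotence]
    = ~en   [double negation]
Both reduce to ~en, so they are equivalent.

Yes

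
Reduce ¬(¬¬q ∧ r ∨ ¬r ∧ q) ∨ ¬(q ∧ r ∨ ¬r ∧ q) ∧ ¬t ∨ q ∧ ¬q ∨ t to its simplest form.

¬(¬¬q ∧ r ∨ ¬r ∧ q) ∨ ¬(q ∧ r ∨ ¬r ∧ q) ∧ ¬t ∨ q ∧ ¬q ∨ t
= ¬(q ∧ r ∨ ¬r ∧ q) ∨ ¬(q ∧ r ∨ ¬r ∧ q) ∧ ¬t ∨ q ∧ ¬q ∨ t   (double negation)
= ¬(q ∧ r ∨ ¬r ∧ q) ∨ ¬(q ∧ r ∨ ¬r ∧ q) ∧ ¬t ∨ t   (complement / identity)
= ¬(q ∧ r ∨ ¬r ∧ q) ∨ t   (absorption)
= ¬q ∨ t   (distribution)

¬q ∨ t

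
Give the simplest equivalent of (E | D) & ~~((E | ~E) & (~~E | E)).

(E | D) & ~~((E | ~E) & (~~E | E))
= (E | D) & ~~(~~E | E)   (complement / identity)
= (E | D) & ~~(E | E)   (double negation)
= (E | D) & (E | E)   (double negation)
= (E | D) & E   (idempotence)
= E   (absorption)

E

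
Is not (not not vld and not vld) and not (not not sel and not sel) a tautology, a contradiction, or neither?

not (not not vld and not vld) and not (not not sel and not sel)
= (not vld or vld) and not (not not sel and not sel)   (De Morgan)
= (not vld or vld) and (not sel or sel)   (De Morgan)
= not sel or sel   (complement / identity)
= True   (complement)

tautology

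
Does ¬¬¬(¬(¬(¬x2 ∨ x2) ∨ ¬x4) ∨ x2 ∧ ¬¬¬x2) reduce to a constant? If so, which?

no

¬¬¬(¬(¬(¬x2 ∨ x2) ∨ ¬x4) ∨ x2 ∧ ¬¬¬x2)
= ¬¬¬((¬x2 ∨ x2) ∧ x4 ∨ x2 ∧ ¬¬¬x2)   (De Morgan)
= ¬((¬x2 ∨ x2) ∧ x4 ∨ x2 ∧ ¬¬¬x2)   (double negation)
= ¬((¬x2 ∨ x2) ∧ x4 ∨ x2 ∧ ¬x2)   (double negation)
= ¬(x4 ∨ x2 ∧ ¬x2)   (complement / identity)
= ¬x4   (complement / identity)
This depends on x4, so it is not a constant.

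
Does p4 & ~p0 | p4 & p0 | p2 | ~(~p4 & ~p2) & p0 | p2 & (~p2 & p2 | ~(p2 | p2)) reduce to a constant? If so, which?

no

p4 & ~p0 | p4 & p0 | p2 | ~(~p4 & ~p2) & p0 | p2 & (~p2 & p2 | ~(p2 | p2))
= p4 & ~p0 | p4 & p0 | p2 | ~(~p4 & ~p2) & p0 | p2 & ~(p2 | p2)   (complement / identity)
= p4 & ~p0 | p4 & p0 | p2 | (p4 | p2) & p0 | p2 & ~(p2 | p2)   (De Morgan)
= p4 & ~p0 | p4 & p0 | p2 | (p4 | p2) & p0 | p2 & ~p2   (idempotence)
= p4 & ~p0 | p4 & p0 | p2 | (p4 | p2) & p0   (complement / identity)
= p4 | p2 | (p4 | p2) & p0   (distribution)
= p4 | p2   (absorption)
This depends on p2, p4, so it is not a constant.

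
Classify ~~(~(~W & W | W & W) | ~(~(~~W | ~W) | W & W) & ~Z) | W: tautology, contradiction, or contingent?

~~(~(~W & W | W & W) | ~(~(~~W | ~W) | W & W) & ~Z) | W
= ~~(~(~W & W | W & W) | ~(~W & W | W & W) & ~Z) | W   — De Morgan
= ~~~(~W & W | W & W) | W   — absorption
= ~~~W | W   — distribution
= ~W | W   — double negation
= 1   — complement

tautology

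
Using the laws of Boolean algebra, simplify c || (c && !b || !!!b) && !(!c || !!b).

c

c || (c && !b || !!!b) && !(!c || !!b)
= c || (c && !b || !!!b) && c && !b   [De Morgan]
= c || (c && !b || !b) && c && !b   [double negation]
= c || c && !b   [absorption]
= c   [absorption]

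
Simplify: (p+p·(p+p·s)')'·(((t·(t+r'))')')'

(p+p·(p+p·s)')'·(((t·(t+r'))')')'
= (p+p·(p+p·s)')'·((t')')'
= (p+p·(p+p·s)')'·t'
= (p+p·p')'·t'
= p'·t'

p'·t'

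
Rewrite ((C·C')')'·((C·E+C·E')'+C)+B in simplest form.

((C·C')')'·((C·E+C·E')'+C)+B
= ((C·C')')'·(C'+C)+B   (distribution)
= C·C'·(C'+C)+B   (double negation)
= C·C'+B   (complement / identity)
= B   (complement / identity)

B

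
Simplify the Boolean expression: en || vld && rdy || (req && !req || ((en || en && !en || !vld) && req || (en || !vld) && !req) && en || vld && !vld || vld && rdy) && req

en || vld && rdy

en || vld && rdy || (req && !req || ((en || en && !en || !vld) && req || (en || !vld) && !req) && en || vld && !vld || vld && rdy) && req
= en || vld && rdy || (((en || en && !en || !vld) && req || (en || !vld) && !req) && en || vld && !vld || vld && rdy) && req   — complement / identity
= en || vld && rdy || (((en || !vld) && req || (en || !vld) && !req) && en || vld && !vld || vld && rdy) && req   — complement / identity
= en || vld && rdy || ((en || !vld) && en || vld && !vld || vld && rdy) && req   — distribution
= en || vld && rdy || (en || vld && !vld || vld && rdy) && req   — absorption
= en || vld && rdy || (en || vld && rdy) && req   — complement / identity
= en || vld && rdy   — absorption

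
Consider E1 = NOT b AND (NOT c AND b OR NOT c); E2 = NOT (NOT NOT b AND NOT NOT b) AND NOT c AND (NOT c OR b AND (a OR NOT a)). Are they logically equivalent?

E1: NOT b AND (NOT c AND b OR NOT c)
    = NOT b AND NOT c
E2: NOT (NOT NOT b AND NOT NOT b) AND NOT c AND (NOT c OR b AND (a OR NOT a))
    = NOT (NOT NOT b AND NOT NOT b) AND NOT c AND (NOT c OR b)
    = NOT (NOT NOT b AND NOT NOT b) AND NOT c
    = (NOT b OR NOT b) AND NOT c
    = NOT b AND NOT c
Both reduce to NOT b AND NOT c, so they are equivalent.

Yes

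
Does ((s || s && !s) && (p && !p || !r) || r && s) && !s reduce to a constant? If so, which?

yes, False

((s || s && !s) && (p && !p || !r) || r && s) && !s
= (s && (p && !p || !r) || r && s) && !s   (complement / identity)
= (s && !r || r && s) && !s   (complement / identity)
= s && !s   (distribution)
= false   (complement)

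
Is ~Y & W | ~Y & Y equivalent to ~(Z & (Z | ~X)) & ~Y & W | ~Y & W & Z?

E1: ~Y & W | ~Y & Y
    = ~Y & W
E2: ~(Z & (Z | ~X)) & ~Y & W | ~Y & W & Z
    = ~Z & ~Y & W | ~Y & W & Z
    = ~Y & W
Both reduce to ~Y & W, so they are equivalent.

Yes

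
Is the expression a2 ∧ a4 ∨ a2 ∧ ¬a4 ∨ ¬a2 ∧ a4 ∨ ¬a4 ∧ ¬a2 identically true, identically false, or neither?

a2 ∧ a4 ∨ a2 ∧ ¬a4 ∨ ¬a2 ∧ a4 ∨ ¬a4 ∧ ¬a2
= (a4 ∨ ¬a4) ∧ a2 ∨ ¬a2 ∧ a4 ∨ ¬a4 ∧ ¬a2   [distribution]
= (a4 ∨ ¬a4) ∧ a2 ∨ (a4 ∨ ¬a4) ∧ ¬a2   [distribution]
= a4 ∨ ¬a4   [distribution]
= True   [complement]

identically true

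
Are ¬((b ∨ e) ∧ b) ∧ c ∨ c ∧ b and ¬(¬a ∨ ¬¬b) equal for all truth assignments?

E1: ¬((b ∨ e) ∧ b) ∧ c ∨ c ∧ b
    = ¬b ∧ c ∨ c ∧ b   (absorption)
    = c   (distribution)
E2: ¬(¬a ∨ ¬¬b)
    = a ∧ ¬b   (De Morgan)
These differ: at a=0, b=0, c=1, e=0, E1 = 1 but E2 = 0.

No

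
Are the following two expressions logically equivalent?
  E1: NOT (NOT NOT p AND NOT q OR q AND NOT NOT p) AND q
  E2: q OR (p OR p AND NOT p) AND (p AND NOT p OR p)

No

E1: NOT (NOT NOT p AND NOT q OR q AND NOT NOT p) AND q
    = NOT NOT NOT p AND q   (distribution)
    = NOT p AND q   (double negation)
E2: q OR (p OR p AND NOT p) AND (p AND NOT p OR p)
    = q OR p AND NOT p OR p AND p   (distribution)
    = q OR p   (distribution)
These differ: at p=1, q=0, E1 = 0 but E2 = 1.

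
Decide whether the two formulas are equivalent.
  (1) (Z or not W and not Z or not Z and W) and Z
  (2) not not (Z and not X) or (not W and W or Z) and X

E1: (Z or not W and not Z or not Z and W) and Z
    = (Z or not Z) and Z
    = Z
E2: not not (Z and not X) or (not W and W or Z) and X
    = not not (Z and not X) or Z and X
    = Z and not X or Z and X
    = Z
Both reduce to Z, so they are equivalent.

Yes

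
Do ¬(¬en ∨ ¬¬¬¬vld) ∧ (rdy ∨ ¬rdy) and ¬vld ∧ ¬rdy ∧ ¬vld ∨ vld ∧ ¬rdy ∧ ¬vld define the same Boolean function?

E1: ¬(¬en ∨ ¬¬¬¬vld) ∧ (rdy ∨ ¬rdy)
    = ¬(¬en ∨ ¬¬¬¬vld)   [complement / identity]
    = ¬(¬en ∨ ¬¬vld)   [double negation]
    = en ∧ ¬vld   [De Morgan]
E2: ¬vld ∧ ¬rdy ∧ ¬vld ∨ vld ∧ ¬rdy ∧ ¬vld
    = ¬rdy ∧ ¬vld   [distribution]
These differ: at en=0, rdy=0, vld=0, E1 = 0 but E2 = 1.

No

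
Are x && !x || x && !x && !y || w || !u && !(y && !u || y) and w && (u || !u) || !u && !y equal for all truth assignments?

E1: x && !x || x && !x && !y || w || !u && !(y && !u || y)
    = x && !x || x && !x && !y || w || !u && !y   — absorption
    = x && !x || w || !u && !y   — absorption
    = w || !u && !y   — complement / identity
E2: w && (u || !u) || !u && !y
    = w || !u && !y   — complement / identity
Both reduce to w || !u && !y, so they are equivalent.

Yes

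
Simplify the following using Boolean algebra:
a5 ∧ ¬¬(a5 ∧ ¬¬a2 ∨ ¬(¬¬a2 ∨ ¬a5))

a5

a5 ∧ ¬¬(a5 ∧ ¬¬a2 ∨ ¬(¬¬a2 ∨ ¬a5))
= a5 ∧ ¬¬(a5 ∧ ¬¬a2 ∨ ¬a2 ∧ a5)   — De Morgan
= a5 ∧ ¬¬(a5 ∧ a2 ∨ ¬a2 ∧ a5)   — double negation
= a5 ∧ (a5 ∧ a2 ∨ ¬a2 ∧ a5)   — double negation
= a5 ∧ a5   — distribution
= a5   — idempotence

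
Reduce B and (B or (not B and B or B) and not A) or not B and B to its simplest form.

B

B and (B or (not B and B or B) and not A) or not B and B
= B and (B or B and not A) or not B and B
= B and B or not B and B
= (B or not B) and B
= B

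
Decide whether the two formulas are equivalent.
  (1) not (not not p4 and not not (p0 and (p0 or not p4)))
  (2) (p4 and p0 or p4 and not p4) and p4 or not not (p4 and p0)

E1: not (not not p4 and not not (p0 and (p0 or not p4)))
    = not p4 or not (p0 and (p0 or not p4))   — De Morgan
    = not p4 or not p0   — absorption
E2: (p4 and p0 or p4 and not p4) and p4 or not not (p4 and p0)
    = (p4 and p0 or p4 and not p4) and p4 or p4 and p0   — double negation
    = p4 and p0 and p4 or p4 and p0   — complement / identity
    = p4 and p0   — absorption
These differ: at p0=0, p4=0, E1 = 1 but E2 = 0.

No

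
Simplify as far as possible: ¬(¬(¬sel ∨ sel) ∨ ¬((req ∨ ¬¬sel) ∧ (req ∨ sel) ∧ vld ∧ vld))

¬(¬(¬sel ∨ sel) ∨ ¬((req ∨ ¬¬sel) ∧ (req ∨ sel) ∧ vld ∧ vld))
= ¬(¬(¬sel ∨ sel) ∨ ¬((req ∨ ¬¬sel) ∧ (req ∨ sel) ∧ vld))   — idempotence
= ¬(¬(¬sel ∨ sel) ∨ ¬((req ∨ sel) ∧ (req ∨ sel) ∧ vld))   — double negation
= (¬sel ∨ sel) ∧ (req ∨ sel) ∧ (req ∨ sel) ∧ vld   — De Morgan
= (req ∨ sel) ∧ (req ∨ sel) ∧ vld   — complement / identity
= (req ∨ sel) ∧ vld   — idempotence

(req ∨ sel) ∧ vld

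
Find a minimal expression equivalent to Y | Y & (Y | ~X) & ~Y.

Y | Y & (Y | ~X) & ~Y
= Y | Y & ~Y   [absorption]
= Y   [complement / identity]

Y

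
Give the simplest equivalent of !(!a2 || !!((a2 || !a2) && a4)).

a2 && !a4

!(!a2 || !!((a2 || !a2) && a4))
= !(!a2 || !!a4)   [complement / identity]
= a2 && !a4   [De Morgan]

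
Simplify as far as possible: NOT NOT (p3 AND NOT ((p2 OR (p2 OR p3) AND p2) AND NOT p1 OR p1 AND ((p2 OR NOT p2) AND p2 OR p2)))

NOT NOT (p3 AND NOT ((p2 OR (p2 OR p3) AND p2) AND NOT p1 OR p1 AND ((p2 OR NOT p2) AND p2 OR p2)))
= p3 AND NOT ((p2 OR (p2 OR p3) AND p2) AND NOT p1 OR p1 AND ((p2 OR NOT p2) AND p2 OR p2))   (double negation)
= p3 AND NOT ((p2 OR (p2 OR p3) AND p2) AND NOT p1 OR p1 AND (p2 OR p2))   (complement / identity)
= p3 AND NOT ((p2 OR p2) AND NOT p1 OR p1 AND (p2 OR p2))   (absorption)
= p3 AND NOT (p2 OR p2)   (distribution)
= p3 AND NOT p2   (idempotence)

p3 AND NOT p2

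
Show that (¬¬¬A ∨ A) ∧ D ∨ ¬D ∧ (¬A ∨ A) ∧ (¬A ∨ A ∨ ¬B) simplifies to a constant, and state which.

True

(¬¬¬A ∨ A) ∧ D ∨ ¬D ∧ (¬A ∨ A) ∧ (¬A ∨ A ∨ ¬B)
= (¬¬¬A ∨ A) ∧ D ∨ ¬D ∧ (¬A ∨ A)   [absorption]
= (¬A ∨ A) ∧ D ∨ ¬D ∧ (¬A ∨ A)   [double negation]
= ¬A ∨ A   [distribution]
= True   [complement]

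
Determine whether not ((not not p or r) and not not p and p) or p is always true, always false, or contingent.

not ((not not p or r) and not not p and p) or p
= not (not not p and p) or p   [absorption]
= not (p and p) or p   [double negation]
= not p or p   [idempotence]
= True   [complement]

always true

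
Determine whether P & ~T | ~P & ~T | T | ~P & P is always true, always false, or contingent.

P & ~T | ~P & ~T | T | ~P & P
= ~T | T | ~P & P   (distribution)
= ~T | T   (complement / identity)
= 1   (complement)

always true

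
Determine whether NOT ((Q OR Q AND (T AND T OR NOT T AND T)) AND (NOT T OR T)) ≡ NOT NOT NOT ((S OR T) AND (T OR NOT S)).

No

E1: NOT ((Q OR Q AND (T AND T OR NOT T AND T)) AND (NOT T OR T))
    = NOT ((Q OR Q AND T) AND (NOT T OR T))   — distribution
    = NOT (Q AND (NOT T OR T))   — absorption
    = NOT Q   — complement / identity
E2: NOT NOT NOT ((S OR T) AND (T OR NOT S))
    = NOT ((S OR T) AND (T OR NOT S))   — double negation
    = NOT (S AND NOT S OR T)   — distribution
    = NOT T   — complement / identity
These differ: at Q=1, S=0, T=0, E1 = 0 but E2 = 1.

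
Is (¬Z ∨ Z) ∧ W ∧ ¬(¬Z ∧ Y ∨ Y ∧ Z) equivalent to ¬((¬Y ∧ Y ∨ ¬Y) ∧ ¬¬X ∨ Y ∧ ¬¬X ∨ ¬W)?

E1: (¬Z ∨ Z) ∧ W ∧ ¬(¬Z ∧ Y ∨ Y ∧ Z)
    = (¬Z ∨ Z) ∧ W ∧ ¬Y   — distribution
    = W ∧ ¬Y   — complement / identity
E2: ¬((¬Y ∧ Y ∨ ¬Y) ∧ ¬¬X ∨ Y ∧ ¬¬X ∨ ¬W)
    = ¬(¬Y ∧ ¬¬X ∨ Y ∧ ¬¬X ∨ ¬W)   — complement / identity
    = ¬(¬¬X ∨ ¬W)   — distribution
    = ¬X ∧ W   — De Morgan
These differ: at W=1, X=1, Y=0, Z=0, E1 = 1 but E2 = 0.

No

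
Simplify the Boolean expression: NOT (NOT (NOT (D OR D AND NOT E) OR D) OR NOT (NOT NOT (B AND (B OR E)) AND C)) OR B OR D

NOT (NOT (NOT (D OR D AND NOT E) OR D) OR NOT (NOT NOT (B AND (B OR E)) AND C)) OR B OR D
= (NOT (D OR D AND NOT E) OR D) AND NOT NOT (B AND (B OR E)) AND C OR B OR D   (De Morgan)
= (NOT (D OR D AND NOT E) OR D) AND NOT NOT B AND C OR B OR D   (absorption)
= (NOT D OR D) AND NOT NOT B AND C OR B OR D   (absorption)
= NOT NOT B AND C OR B OR D   (complement / identity)
= B AND C OR B OR D   (double negation)
= B OR D   (absorption)

B OR D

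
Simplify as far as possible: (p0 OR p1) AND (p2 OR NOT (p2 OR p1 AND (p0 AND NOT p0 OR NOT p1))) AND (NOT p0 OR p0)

p0 OR p1

(p0 OR p1) AND (p2 OR NOT (p2 OR p1 AND (p0 AND NOT p0 OR NOT p1))) AND (NOT p0 OR p0)
= (p0 OR p1) AND (p2 OR NOT (p2 OR p1 AND NOT p1)) AND (NOT p0 OR p0)
= (p0 OR p1) AND (p2 OR NOT p2) AND (NOT p0 OR p0)
= (p0 OR p1) AND (p2 OR NOT p2)
= p0 OR p1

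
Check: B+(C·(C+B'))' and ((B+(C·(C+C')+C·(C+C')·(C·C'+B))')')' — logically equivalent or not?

Yes

E1: B+(C·(C+B'))'
    = B+C'
E2: ((B+(C·(C+C')+C·(C+C')·(C·C'+B))')')'
    = ((B+(C·(C+C')+C·(C+C')·B)')')'
    = B+(C·(C+C')+C·(C+C')·B)'
    = B+(C·(C+C'))'
    = B+C'
Both reduce to B+C', so they are equivalent.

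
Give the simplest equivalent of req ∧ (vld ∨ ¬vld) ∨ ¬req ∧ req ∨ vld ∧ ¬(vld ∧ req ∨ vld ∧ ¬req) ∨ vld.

req ∧ (vld ∨ ¬vld) ∨ ¬req ∧ req ∨ vld ∧ ¬(vld ∧ req ∨ vld ∧ ¬req) ∨ vld
= req ∧ (vld ∨ ¬vld) ∨ ¬req ∧ req ∨ vld ∧ ¬vld ∨ vld   (distribution)
= req ∧ (vld ∨ ¬vld) ∨ vld ∧ ¬vld ∨ vld   (complement / identity)
= req ∨ vld ∧ ¬vld ∨ vld   (complement / identity)
= req ∨ vld   (complement / identity)

req ∨ vld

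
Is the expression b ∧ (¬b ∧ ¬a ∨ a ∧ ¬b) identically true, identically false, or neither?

identically false

b ∧ (¬b ∧ ¬a ∨ a ∧ ¬b)
= b ∧ ¬b   [distribution]
= False   [complement]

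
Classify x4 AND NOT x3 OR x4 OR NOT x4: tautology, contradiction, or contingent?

x4 AND NOT x3 OR x4 OR NOT x4
= x4 OR NOT x4   (absorption)
= TRUE   (complement)

tautology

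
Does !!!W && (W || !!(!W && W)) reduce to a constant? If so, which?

!!!W && (W || !!(!W && W))
= !W && (W || !!(!W && W))   [double negation]
= !W && (W || !W && W)   [double negation]
= !W && W   [complement / identity]
= false   [complement]

yes, False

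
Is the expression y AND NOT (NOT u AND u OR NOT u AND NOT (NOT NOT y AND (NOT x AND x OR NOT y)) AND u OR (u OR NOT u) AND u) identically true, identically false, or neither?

neither

y AND NOT (NOT u AND u OR NOT u AND NOT (NOT NOT y AND (NOT x AND x OR NOT y)) AND u OR (u OR NOT u) AND u)
= y AND NOT (NOT u AND u OR NOT u AND NOT (NOT NOT y AND NOT y) AND u OR (u OR NOT u) AND u)   — complement / identity
= y AND NOT (NOT u AND NOT (NOT NOT y AND NOT y) AND u OR (u OR NOT u) AND u)   — complement / identity
= y AND NOT (NOT u AND (NOT y OR y) AND u OR (u OR NOT u) AND u)   — De Morgan
= y AND NOT (NOT u AND (NOT y OR y) AND u OR u)   — complement / identity
= y AND NOT (NOT u AND u OR u)   — complement / identity
= y AND NOT u   — complement / identity
This depends on u, y, so it is not a constant.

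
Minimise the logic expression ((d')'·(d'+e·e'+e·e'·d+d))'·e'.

((d')'·(d'+e·e'+e·e'·d+d))'·e'
= ((d')'·(d'+e·e'+d))'·e'   (absorption)
= ((d')'·(d'+d))'·e'   (complement / identity)
= (d·(d'+d))'·e'   (double negation)
= d'·e'   (complement / identity)

d'·e'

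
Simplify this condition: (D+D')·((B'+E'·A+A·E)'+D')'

(B'+A)·D

(D+D')·((B'+E'·A+A·E)'+D')'
= ((B'+E'·A+A·E)'+D')'   [complement / identity]
= ((B'+A)'+D')'   [distribution]
= (B'+A)·D   [De Morgan]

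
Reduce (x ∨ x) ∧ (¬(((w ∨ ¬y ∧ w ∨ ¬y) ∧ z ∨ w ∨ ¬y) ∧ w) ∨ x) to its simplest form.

x

(x ∨ x) ∧ (¬(((w ∨ ¬y ∧ w ∨ ¬y) ∧ z ∨ w ∨ ¬y) ∧ w) ∨ x)
= x ∨ x ∧ ¬(((w ∨ ¬y ∧ w ∨ ¬y) ∧ z ∨ w ∨ ¬y) ∧ w)
= x ∨ x ∧ ¬(((w ∨ ¬y) ∧ z ∨ w ∨ ¬y) ∧ w)
= x ∨ x ∧ ¬((w ∨ ¬y) ∧ w)
= x ∨ x ∧ ¬w
= x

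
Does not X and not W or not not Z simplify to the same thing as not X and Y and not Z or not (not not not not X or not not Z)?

No

E1: not X and not W or not not Z
    = not X and not W or Z
E2: not X and Y and not Z or not (not not not not X or not not Z)
    = not X and Y and not Z or not not not X and not Z
    = not X and Y and not Z or not X and not Z
    = not Z and (not X and Y or not X)
    = not Z and not X
These differ: at W=0, X=0, Y=1, Z=1, E1 = 1 but E2 = 0.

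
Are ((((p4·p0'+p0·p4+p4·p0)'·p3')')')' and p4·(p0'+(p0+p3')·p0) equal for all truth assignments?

E1: ((((p4·p0'+p0·p4+p4·p0)'·p3')')')'
    = ((((p4+p4·p0)'·p3')')')'   (distribution)
    = (((p4'·p3')')')'   (absorption)
    = (p4'·p3')'   (double negation)
    = p4+p3   (De Morgan)
E2: p4·(p0'+(p0+p3')·p0)
    = p4·(p0'+p0)   (absorption)
    = p4   (complement / identity)
These differ: at p0=0, p3=1, p4=0, E1 = 1 but E2 = 0.

No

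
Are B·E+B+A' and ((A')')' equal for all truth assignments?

E1: B·E+B+A'
    = B+A'
E2: ((A')')'
    = A'
These differ: at A=1, B=1, E=0, E1 = 1 but E2 = 0.

No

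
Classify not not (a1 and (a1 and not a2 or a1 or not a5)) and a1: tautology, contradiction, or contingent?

not not (a1 and (a1 and not a2 or a1 or not a5)) and a1
= not not (a1 and (a1 or not a5)) and a1   — absorption
= not not a1 and a1   — absorption
= a1 and a1   — double negation
= a1   — idempotence
This depends on a1, so it is not a constant.

contingent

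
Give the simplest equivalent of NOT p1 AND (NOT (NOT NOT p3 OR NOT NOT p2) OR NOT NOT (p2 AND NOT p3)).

NOT p1 AND NOT p3

NOT p1 AND (NOT (NOT NOT p3 OR NOT NOT p2) OR NOT NOT (p2 AND NOT p3))
= NOT p1 AND (NOT p3 AND NOT p2 OR NOT NOT (p2 AND NOT p3))   — De Morgan
= NOT p1 AND (NOT p3 AND NOT p2 OR p2 AND NOT p3)   — double negation
= NOT p1 AND NOT p3   — distribution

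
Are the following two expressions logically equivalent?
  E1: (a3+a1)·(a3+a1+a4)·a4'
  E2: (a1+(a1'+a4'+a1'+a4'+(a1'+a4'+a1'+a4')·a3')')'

No

E1: (a3+a1)·(a3+a1+a4)·a4'
    = (a3+a1)·a4'   — absorption
E2: (a1+(a1'+a4'+a1'+a4'+(a1'+a4'+a1'+a4')·a3')')'
    = (a1+(a1'+a4'+a1'+a4')')'   — absorption
    = (a1+(a1'+a4')')'   — idempotence
    = (a1+a1·a4)'   — De Morgan
    = a1'   — absorption
These differ: at a1=1, a3=0, a4=0, E1 = 1 but E2 = 0.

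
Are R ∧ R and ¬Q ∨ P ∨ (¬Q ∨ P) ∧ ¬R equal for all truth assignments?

No

E1: R ∧ R
    = R   [idempotence]
E2: ¬Q ∨ P ∨ (¬Q ∨ P) ∧ ¬R
    = ¬Q ∨ P   [absorption]
These differ: at P=0, Q=0, R=0, E1 = 0 but E2 = 1.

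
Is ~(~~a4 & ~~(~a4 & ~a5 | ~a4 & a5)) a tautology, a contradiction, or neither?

~(~~a4 & ~~(~a4 & ~a5 | ~a4 & a5))
= ~(~~a4 & ~~~a4)   — distribution
= ~(~~a4 & ~a4)   — double negation
= ~a4 | a4   — De Morgan
= 1   — complement

tautology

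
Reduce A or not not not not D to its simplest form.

A or not not not not D
= A or not not D   — double negation
= A or D   — double negation

A or D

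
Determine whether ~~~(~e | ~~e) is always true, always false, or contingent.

always false

~~~(~e | ~~e)
= ~~(e & ~e)   (De Morgan)
= e & ~e   (double negation)
= 0   (complement)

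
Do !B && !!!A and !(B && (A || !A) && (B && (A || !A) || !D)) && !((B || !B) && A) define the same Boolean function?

Yes

E1: !B && !!!A
    = !B && !A
E2: !(B && (A || !A) && (B && (A || !A) || !D)) && !((B || !B) && A)
    = !(B && (A || !A)) && !((B || !B) && A)
    = !B && !((B || !B) && A)
    = !B && !A
Both reduce to !B && !A, so they are equivalent.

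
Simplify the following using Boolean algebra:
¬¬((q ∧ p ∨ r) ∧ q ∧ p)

¬¬((q ∧ p ∨ r) ∧ q ∧ p)
= ¬¬(q ∧ p)   (absorption)
= q ∧ p   (double negation)

q ∧ p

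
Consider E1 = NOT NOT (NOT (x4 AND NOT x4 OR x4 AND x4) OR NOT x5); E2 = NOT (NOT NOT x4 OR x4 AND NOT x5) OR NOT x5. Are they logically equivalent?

Yes

E1: NOT NOT (NOT (x4 AND NOT x4 OR x4 AND x4) OR NOT x5)
    = NOT (x4 AND NOT x4 OR x4 AND x4) OR NOT x5   (double negation)
    = NOT x4 OR NOT x5   (distribution)
E2: NOT (NOT NOT x4 OR x4 AND NOT x5) OR NOT x5
    = NOT (x4 OR x4 AND NOT x5) OR NOT x5   (double negation)
    = NOT x4 OR NOT x5   (absorption)
Both reduce to NOT x4 OR NOT x5, so they are equivalent.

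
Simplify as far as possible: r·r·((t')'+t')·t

r·r·((t')'+t')·t
= r·((t')'+t')·t   — idempotence
= r·(t+t')·t   — double negation
= r·t   — complement / identity

r·t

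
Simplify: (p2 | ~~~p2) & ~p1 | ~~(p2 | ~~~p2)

(p2 | ~~~p2) & ~p1 | ~~(p2 | ~~~p2)
= (p2 | ~~~p2) & ~p1 | p2 | ~~~p2   (double negation)
= p2 | ~~~p2   (absorption)
= p2 | ~p2   (double negation)
= 1   (complement)

1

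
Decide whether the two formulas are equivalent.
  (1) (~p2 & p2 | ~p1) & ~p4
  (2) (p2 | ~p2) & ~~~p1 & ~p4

Yes

E1: (~p2 & p2 | ~p1) & ~p4
    = ~p1 & ~p4   — complement / identity
E2: (p2 | ~p2) & ~~~p1 & ~p4
    = (p2 | ~p2) & ~p1 & ~p4   — double negation
    = ~p1 & ~p4   — complement / identity
Both reduce to ~p1 & ~p4, so they are equivalent.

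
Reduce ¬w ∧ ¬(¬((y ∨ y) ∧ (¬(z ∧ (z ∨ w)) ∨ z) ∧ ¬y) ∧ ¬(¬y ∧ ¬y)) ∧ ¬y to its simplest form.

¬w ∧ ¬(¬((y ∨ y) ∧ (¬(z ∧ (z ∨ w)) ∨ z) ∧ ¬y) ∧ ¬(¬y ∧ ¬y)) ∧ ¬y
= ¬w ∧ ¬(¬((y ∨ y) ∧ (¬z ∨ z) ∧ ¬y) ∧ ¬(¬y ∧ ¬y)) ∧ ¬y   — absorption
= ¬w ∧ ((y ∨ y) ∧ (¬z ∨ z) ∧ ¬y ∨ ¬y ∧ ¬y) ∧ ¬y   — De Morgan
= ¬w ∧ ((y ∨ y) ∧ ¬y ∨ ¬y ∧ ¬y) ∧ ¬y   — complement / identity
= ¬w ∧ (y ∧ ¬y ∨ ¬y ∧ ¬y) ∧ ¬y   — idempotence
= ¬w ∧ ¬y ∧ ¬y   — distribution
= ¬w ∧ ¬y   — idempotence

¬w ∧ ¬y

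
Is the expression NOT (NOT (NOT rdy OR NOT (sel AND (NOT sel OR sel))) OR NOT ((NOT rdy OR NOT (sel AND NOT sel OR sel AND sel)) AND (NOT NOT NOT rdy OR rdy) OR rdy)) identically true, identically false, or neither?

NOT (NOT (NOT rdy OR NOT (sel AND (NOT sel OR sel))) OR NOT ((NOT rdy OR NOT (sel AND NOT sel OR sel AND sel)) AND (NOT NOT NOT rdy OR rdy) OR rdy))
= NOT (NOT (NOT rdy OR NOT (sel AND (NOT sel OR sel))) OR NOT ((NOT rdy OR NOT (sel AND NOT sel OR sel AND sel)) AND (NOT rdy OR rdy) OR rdy))   [double negation]
= NOT (NOT (NOT rdy OR NOT (sel AND (NOT sel OR sel))) OR NOT ((NOT rdy OR NOT (sel AND (NOT sel OR sel))) AND (NOT rdy OR rdy) OR rdy))   [distribution]
= (NOT rdy OR NOT (sel AND (NOT sel OR sel))) AND ((NOT rdy OR NOT (sel AND (NOT sel OR sel))) AND (NOT rdy OR rdy) OR rdy)   [De Morgan]
= (NOT rdy OR NOT (sel AND (NOT sel OR sel))) AND (NOT rdy OR NOT (sel AND (NOT sel OR sel)) OR rdy)   [complement / identity]
= NOT rdy OR NOT (sel AND (NOT sel OR sel))   [absorption]
= NOT rdy OR NOT sel   [complement / identity]
This depends on rdy, sel, so it is not a constant.

neither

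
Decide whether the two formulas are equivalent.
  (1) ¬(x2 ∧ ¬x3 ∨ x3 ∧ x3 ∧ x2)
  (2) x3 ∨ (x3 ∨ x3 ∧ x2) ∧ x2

E1: ¬(x2 ∧ ¬x3 ∨ x3 ∧ x3 ∧ x2)
    = ¬(x2 ∧ ¬x3 ∨ x3 ∧ x2)   [idempotence]
    = ¬x2   [distribution]
E2: x3 ∨ (x3 ∨ x3 ∧ x2) ∧ x2
    = x3 ∨ x3 ∧ x2   [absorption]
    = x3   [absorption]
These differ: at x2=0, x3=0, E1 = 1 but E2 = 0.

No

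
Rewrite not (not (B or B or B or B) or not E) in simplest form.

B and E

not (not (B or B or B or B) or not E)
= not (not (B or B) or not E)
= (B or B) and E
= B and E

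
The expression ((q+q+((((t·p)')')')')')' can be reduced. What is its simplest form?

((q+q+((((t·p)')')')')')'
= ((q+q+((t·p)')')')'
= q+q+((t·p)')'
= q+((t·p)')'
= q+t·p

q+t·p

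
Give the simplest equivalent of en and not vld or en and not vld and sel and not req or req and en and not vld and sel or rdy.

en and not vld or rdy

en and not vld or en and not vld and sel and not req or req and en and not vld and sel or rdy
= en and not vld or en and not vld and sel or rdy   (distribution)
= en and not vld or rdy   (absorption)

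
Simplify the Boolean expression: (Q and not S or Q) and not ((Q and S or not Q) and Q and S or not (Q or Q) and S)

(Q and not S or Q) and not ((Q and S or not Q) and Q and S or not (Q or Q) and S)
= Q and not ((Q and S or not Q) and Q and S or not (Q or Q) and S)   (absorption)
= Q and not ((Q and S or not Q) and Q and S or not Q and S)   (idempotence)
= Q and not (Q and S or not Q and S)   (absorption)
= Q and not S   (distribution)

Q and not S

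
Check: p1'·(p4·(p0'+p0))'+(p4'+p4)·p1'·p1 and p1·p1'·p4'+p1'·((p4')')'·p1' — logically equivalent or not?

E1: p1'·(p4·(p0'+p0))'+(p4'+p4)·p1'·p1
    = p1'·(p4·(p0'+p0))'+p1'·p1
    = p1'·(p4·(p0'+p0))'
    = p1'·p4'
E2: p1·p1'·p4'+p1'·((p4')')'·p1'
    = p1·p1'·p4'+p1'·p4'·p1'
    = p1'·p4'
Both reduce to p1'·p4', so they are equivalent.

Yes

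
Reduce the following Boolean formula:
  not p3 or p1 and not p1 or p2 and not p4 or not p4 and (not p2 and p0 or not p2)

not p3 or not p4

not p3 or p1 and not p1 or p2 and not p4 or not p4 and (not p2 and p0 or not p2)
= not p3 or p2 and not p4 or not p4 and (not p2 and p0 or not p2)
= not p3 or p2 and not p4 or not p4 and not p2
= not p3 or not p4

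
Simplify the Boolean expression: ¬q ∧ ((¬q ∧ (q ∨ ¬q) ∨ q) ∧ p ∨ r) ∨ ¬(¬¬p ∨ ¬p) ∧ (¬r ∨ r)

¬q ∧ (p ∨ r)

¬q ∧ ((¬q ∧ (q ∨ ¬q) ∨ q) ∧ p ∨ r) ∨ ¬(¬¬p ∨ ¬p) ∧ (¬r ∨ r)
= ¬q ∧ ((¬q ∧ (q ∨ ¬q) ∨ q) ∧ p ∨ r) ∨ ¬(¬¬p ∨ ¬p)   [complement / identity]
= ¬q ∧ ((¬q ∧ (q ∨ ¬q) ∨ q) ∧ p ∨ r) ∨ ¬p ∧ p   [De Morgan]
= ¬q ∧ ((¬q ∨ q) ∧ p ∨ r) ∨ ¬p ∧ p   [complement / identity]
= ¬q ∧ ((¬q ∨ q) ∧ p ∨ r)   [complement / identity]
= ¬q ∧ (p ∨ r)   [complement / identity]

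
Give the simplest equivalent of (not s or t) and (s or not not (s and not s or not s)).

(not s or t) and (s or not not (s and not s or not s))
= (not s or t) and (s or s and not s or not s)
= (not s or t) and (s or not s)
= not s or t

not s or t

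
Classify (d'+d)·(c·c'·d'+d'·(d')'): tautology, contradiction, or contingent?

(d'+d)·(c·c'·d'+d'·(d')')
= c·c'·d'+d'·(d')'   [complement / identity]
= (c·c'+(d')')·d'   [distribution]
= (d')'·d'   [complement / identity]
= d·d'   [double negation]
= 0   [complement]

contradiction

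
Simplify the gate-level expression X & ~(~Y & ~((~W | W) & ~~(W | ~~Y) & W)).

X & (Y | W)

X & ~(~Y & ~((~W | W) & ~~(W | ~~Y) & W))
= X & ~(~Y & ~(~~(W | ~~Y) & W))   [complement / identity]
= X & ~(~Y & ~(~~(W | Y) & W))   [double negation]
= X & ~(~Y & ~((W | Y) & W))   [double negation]
= X & ~(~Y & ~W)   [absorption]
= X & (Y | W)   [De Morgan]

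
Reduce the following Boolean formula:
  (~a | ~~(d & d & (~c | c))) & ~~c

(~a | ~~(d & d & (~c | c))) & ~~c
= (~a | ~~(d & d)) & ~~c   (complement / identity)
= (~a | ~~(d & d)) & c   (double negation)
= (~a | d & d) & c   (double negation)
= (~a | d) & c   (idempotence)

(~a | d) & c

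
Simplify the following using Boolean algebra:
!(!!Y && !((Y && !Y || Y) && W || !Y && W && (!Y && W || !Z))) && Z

!(!!Y && !((Y && !Y || Y) && W || !Y && W && (!Y && W || !Z))) && Z
= (!Y || (Y && !Y || Y) && W || !Y && W && (!Y && W || !Z)) && Z   [De Morgan]
= (!Y || (Y && !Y || Y) && W || !Y && W) && Z   [absorption]
= (!Y || Y && W || !Y && W) && Z   [complement / identity]
= (!Y || W) && Z   [distribution]

(!Y || W) && Z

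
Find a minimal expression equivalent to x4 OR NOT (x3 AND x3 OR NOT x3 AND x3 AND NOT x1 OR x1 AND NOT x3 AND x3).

x4 OR NOT (x3 AND x3 OR NOT x3 AND x3 AND NOT x1 OR x1 AND NOT x3 AND x3)
= x4 OR NOT (x3 AND x3 OR NOT x3 AND x3)
= x4 OR NOT x3

x4 OR NOT x3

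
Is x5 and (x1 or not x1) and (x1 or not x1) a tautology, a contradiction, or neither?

x5 and (x1 or not x1) and (x1 or not x1)
= x5 and (x1 or not x1)   — complement / identity
= x5   — complement / identity
This depends on x5, so it is not a constant.

neither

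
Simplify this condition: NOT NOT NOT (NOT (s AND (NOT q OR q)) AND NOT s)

s

NOT NOT NOT (NOT (s AND (NOT q OR q)) AND NOT s)
= NOT NOT (s AND (NOT q OR q) OR s)
= NOT NOT (s OR s)
= s OR s
= s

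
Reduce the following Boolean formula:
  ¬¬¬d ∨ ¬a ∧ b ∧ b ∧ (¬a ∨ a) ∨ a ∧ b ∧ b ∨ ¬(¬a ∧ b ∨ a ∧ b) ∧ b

¬d ∨ b

¬¬¬d ∨ ¬a ∧ b ∧ b ∧ (¬a ∨ a) ∨ a ∧ b ∧ b ∨ ¬(¬a ∧ b ∨ a ∧ b) ∧ b
= ¬¬¬d ∨ ¬a ∧ b ∧ b ∨ a ∧ b ∧ b ∨ ¬(¬a ∧ b ∨ a ∧ b) ∧ b   [complement / identity]
= ¬¬¬d ∨ ¬a ∧ b ∧ b ∨ a ∧ b ∧ b ∨ ¬b ∧ b   [distribution]
= ¬¬¬d ∨ b ∧ b ∨ ¬b ∧ b   [distribution]
= ¬¬¬d ∨ b   [distribution]
= ¬d ∨ b   [double negation]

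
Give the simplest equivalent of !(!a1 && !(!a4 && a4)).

!(!a1 && !(!a4 && a4))
= a1 || !a4 && a4   (De Morgan)
= a1   (complement / identity)

a1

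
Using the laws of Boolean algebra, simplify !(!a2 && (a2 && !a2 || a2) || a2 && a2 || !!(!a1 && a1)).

!(!a2 && (a2 && !a2 || a2) || a2 && a2 || !!(!a1 && a1))
= !(!a2 && a2 || a2 && a2 || !!(!a1 && a1))   [complement / identity]
= !(a2 || !!(!a1 && a1))   [distribution]
= !(a2 || !a1 && a1)   [double negation]
= !a2   [complement / identity]

!a2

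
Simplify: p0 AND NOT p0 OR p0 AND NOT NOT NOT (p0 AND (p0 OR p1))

FALSE

p0 AND NOT p0 OR p0 AND NOT NOT NOT (p0 AND (p0 OR p1))
= p0 AND NOT p0 OR p0 AND NOT NOT NOT p0   [absorption]
= p0 AND NOT NOT NOT p0   [complement / identity]
= p0 AND NOT p0   [double negation]
= FALSE   [complement]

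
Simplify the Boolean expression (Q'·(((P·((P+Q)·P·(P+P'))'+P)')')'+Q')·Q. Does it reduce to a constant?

0

(Q'·(((P·((P+Q)·P·(P+P'))'+P)')')'+Q')·Q
= (Q'·(((P·((P+Q)·P)'+P)')')'+Q')·Q   (complement / identity)
= (Q'·(((P·P'+P)')')'+Q')·Q   (absorption)
= (Q'·(P·P'+P)'+Q')·Q   (double negation)
= (Q'·P'+Q')·Q   (complement / identity)
= Q'·Q   (absorption)
= 0   (complement)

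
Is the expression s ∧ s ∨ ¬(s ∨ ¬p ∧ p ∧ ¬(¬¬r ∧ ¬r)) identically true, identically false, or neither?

s ∧ s ∨ ¬(s ∨ ¬p ∧ p ∧ ¬(¬¬r ∧ ¬r))
= s ∧ s ∨ ¬(s ∨ ¬p ∧ p ∧ (¬r ∨ r))
= s ∧ s ∨ ¬(s ∨ ¬p ∧ p)
= s ∧ s ∨ ¬s
= s ∨ ¬s
= True

identically true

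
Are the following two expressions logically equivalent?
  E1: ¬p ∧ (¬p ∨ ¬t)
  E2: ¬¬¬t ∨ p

E1: ¬p ∧ (¬p ∨ ¬t)
    = ¬p   [absorption]
E2: ¬¬¬t ∨ p
    = ¬t ∨ p   [double negation]
These differ: at p=1, t=1, E1 = 0 but E2 = 1.

No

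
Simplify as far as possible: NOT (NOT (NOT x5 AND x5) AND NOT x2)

x2

NOT (NOT (NOT x5 AND x5) AND NOT x2)
= NOT x5 AND x5 OR x2   (De Morgan)
= x2   (complement / identity)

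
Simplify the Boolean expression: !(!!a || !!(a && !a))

!a

!(!!a || !!(a && !a))
= !(!!a || a && !a)   — double negation
= !!!a   — complement / identity
= !a   — double negation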